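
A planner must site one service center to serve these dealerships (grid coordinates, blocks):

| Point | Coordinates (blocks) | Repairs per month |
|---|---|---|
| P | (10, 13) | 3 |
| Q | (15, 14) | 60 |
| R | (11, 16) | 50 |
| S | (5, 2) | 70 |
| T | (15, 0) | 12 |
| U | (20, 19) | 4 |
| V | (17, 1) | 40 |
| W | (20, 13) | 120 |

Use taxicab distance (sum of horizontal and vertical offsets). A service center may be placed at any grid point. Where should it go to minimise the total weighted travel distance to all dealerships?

(15, 13)

Manhattan distance separates: Σwᵢ(|x−xᵢ|+|y−yᵢ|) = Σwᵢ|x−xᵢ| + Σwᵢ|y−yᵢ|, so x and y are optimised independently as 1-D weighted medians.
Total weight W = 359; half = 179.5.
x-coordinate, sorted with cumulative weight:
  x=5 (S, w=70) cum 70
  x=10 (P, w=3) cum 73
  x=11 (R, w=50) cum 123
  x=15 (Q, w=60) cum 183  ← median
  x=15 (T, w=12) cum 195
  x=17 (V, w=40) cum 235
  x=20 (U, w=4) cum 239
  x=20 (W, w=120) cum 359
⇒ x* = 15
y-coordinate, sorted with cumulative weight:
  y=0 (T, w=12) cum 12
  y=1 (V, w=40) cum 52
  y=2 (S, w=70) cum 122
  y=13 (P, w=3) cum 125
  y=13 (W, w=120) cum 245  ← median
  y=14 (Q, w=60) cum 305
  y=16 (R, w=50) cum 355
  y=19 (U, w=4) cum 359
⇒ y* = 13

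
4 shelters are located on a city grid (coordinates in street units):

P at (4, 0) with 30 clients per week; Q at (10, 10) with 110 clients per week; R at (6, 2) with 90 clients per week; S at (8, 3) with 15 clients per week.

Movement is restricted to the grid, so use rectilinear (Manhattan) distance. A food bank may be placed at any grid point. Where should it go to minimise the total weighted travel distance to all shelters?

Manhattan distance separates: Σwᵢ(|x−xᵢ|+|y−yᵢ|) = Σwᵢ|x−xᵢ| + Σwᵢ|y−yᵢ|, so x and y are optimised independently as 1-D weighted medians.
Total weight W = 245; half = 122.5.
x-coordinate, sorted with cumulative weight:
  x=4 (P, w=30) cum 30
  x=6 (R, w=90) cum 120
  x=8 (S, w=15) cum 135  ← median
  x=10 (Q, w=110) cum 245
⇒ x* = 8
y-coordinate, sorted with cumulative weight:
  y=0 (P, w=30) cum 30
  y=2 (R, w=90) cum 120
  y=3 (S, w=15) cum 135  ← median
  y=10 (Q, w=110) cum 245
⇒ y* = 3

(8, 3)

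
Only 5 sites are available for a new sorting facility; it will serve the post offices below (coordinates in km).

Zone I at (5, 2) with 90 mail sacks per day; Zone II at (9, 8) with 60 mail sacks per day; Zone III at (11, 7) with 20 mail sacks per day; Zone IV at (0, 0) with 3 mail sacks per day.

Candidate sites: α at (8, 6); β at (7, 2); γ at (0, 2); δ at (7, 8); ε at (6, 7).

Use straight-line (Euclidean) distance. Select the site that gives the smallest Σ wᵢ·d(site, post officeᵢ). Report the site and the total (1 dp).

α, total 677.4 km

Total weighted distance at each candidate:
  α (8, 6): total = 677.4
  β (7, 2): total = 709.4
  γ (0, 2): total = 1346.7
  δ (7, 8): total = 803.6
  ε (6, 7): total = 776.3
Minimum is at α with total 677.4 km.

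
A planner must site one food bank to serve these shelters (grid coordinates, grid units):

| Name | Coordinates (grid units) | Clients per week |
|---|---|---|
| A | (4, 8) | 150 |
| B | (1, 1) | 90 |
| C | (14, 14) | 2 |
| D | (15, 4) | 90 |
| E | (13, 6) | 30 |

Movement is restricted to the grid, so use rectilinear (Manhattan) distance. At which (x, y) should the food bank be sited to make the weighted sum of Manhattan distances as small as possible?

Manhattan distance separates: Σwᵢ(|x−xᵢ|+|y−yᵢ|) = Σwᵢ|x−xᵢ| + Σwᵢ|y−yᵢ|, so x and y are optimised independently as 1-D weighted medians.
Total weight W = 362; half = 181.
x-coordinate, sorted with cumulative weight:
  x=1 (B, w=90) cum 90
  x=4 (A, w=150) cum 240  ← median
  x=13 (E, w=30) cum 270
  x=14 (C, w=2) cum 272
  x=15 (D, w=90) cum 362
⇒ x* = 4
y-coordinate, sorted with cumulative weight:
  y=1 (B, w=90) cum 90
  y=4 (D, w=90) cum 180
  y=6 (E, w=30) cum 210  ← median
  y=8 (A, w=150) cum 360
  y=14 (C, w=2) cum 362
⇒ y* = 6

(4, 6)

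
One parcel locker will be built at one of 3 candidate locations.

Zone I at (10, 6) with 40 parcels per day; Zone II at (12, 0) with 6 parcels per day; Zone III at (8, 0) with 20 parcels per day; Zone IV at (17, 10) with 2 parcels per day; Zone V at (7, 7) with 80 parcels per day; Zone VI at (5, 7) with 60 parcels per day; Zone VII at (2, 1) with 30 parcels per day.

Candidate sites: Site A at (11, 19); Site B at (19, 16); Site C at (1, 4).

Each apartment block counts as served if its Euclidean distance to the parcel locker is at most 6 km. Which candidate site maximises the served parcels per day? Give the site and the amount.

Coverage radius r = 6 km; a point is covered iff (Δx)²+(Δy)² ≤ 6² = 36.
  Site A (11, 19): covers {none} → 0
  Site B (19, 16): covers {none} → 0
  Site C (1, 4): covers {Zone VI, Zone VII} → 90
Maximum coverage at Site C: 90 parcels per day.

Site C, covering 90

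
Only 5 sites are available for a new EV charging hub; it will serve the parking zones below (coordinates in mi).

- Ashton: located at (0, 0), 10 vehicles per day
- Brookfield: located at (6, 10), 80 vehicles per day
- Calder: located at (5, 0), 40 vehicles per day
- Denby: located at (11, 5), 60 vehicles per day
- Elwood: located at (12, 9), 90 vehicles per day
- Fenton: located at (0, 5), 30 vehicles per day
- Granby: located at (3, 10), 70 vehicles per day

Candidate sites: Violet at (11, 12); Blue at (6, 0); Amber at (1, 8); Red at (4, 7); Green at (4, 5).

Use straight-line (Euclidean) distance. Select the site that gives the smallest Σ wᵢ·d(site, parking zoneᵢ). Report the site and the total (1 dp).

Total weighted distance at each candidate:
  Violet (11, 12): total = 2803.2
  Blue (6, 0): total = 3262.9
  Amber (1, 8): total = 2782.6
  Red (4, 7): total = 2186.4
  Green (4, 5): total = 2400.7
Minimum is at Red with total 2186.4 mi.

Red, total 2186.4 mi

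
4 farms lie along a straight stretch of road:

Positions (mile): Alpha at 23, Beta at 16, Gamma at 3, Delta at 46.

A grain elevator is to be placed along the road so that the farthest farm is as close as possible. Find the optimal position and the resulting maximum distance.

The 1-center on a line is the midpoint of the two extreme points: leftmost at 3, rightmost at 46.
Optimal location = (3 + 46)/2 = 24.5; maximum distance = (46 − 3)/2 = 21.5.

location 24.5, max distance 21.5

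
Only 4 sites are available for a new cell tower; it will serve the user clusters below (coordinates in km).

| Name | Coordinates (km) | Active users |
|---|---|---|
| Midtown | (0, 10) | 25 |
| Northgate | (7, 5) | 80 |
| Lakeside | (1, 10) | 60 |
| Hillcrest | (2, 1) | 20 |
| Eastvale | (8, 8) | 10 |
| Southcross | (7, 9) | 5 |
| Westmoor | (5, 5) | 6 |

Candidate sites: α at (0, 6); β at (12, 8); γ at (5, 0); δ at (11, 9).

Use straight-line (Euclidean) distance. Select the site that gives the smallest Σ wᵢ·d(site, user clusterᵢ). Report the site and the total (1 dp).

Total weighted distance at each candidate:
  α (0, 6): total = 1171.9
  β (12, 8): total = 1796.8
  γ (5, 0): total = 1581.3
  δ (11, 9): total = 1667.4
Minimum is at α with total 1171.9 km.

α, total 1171.9 km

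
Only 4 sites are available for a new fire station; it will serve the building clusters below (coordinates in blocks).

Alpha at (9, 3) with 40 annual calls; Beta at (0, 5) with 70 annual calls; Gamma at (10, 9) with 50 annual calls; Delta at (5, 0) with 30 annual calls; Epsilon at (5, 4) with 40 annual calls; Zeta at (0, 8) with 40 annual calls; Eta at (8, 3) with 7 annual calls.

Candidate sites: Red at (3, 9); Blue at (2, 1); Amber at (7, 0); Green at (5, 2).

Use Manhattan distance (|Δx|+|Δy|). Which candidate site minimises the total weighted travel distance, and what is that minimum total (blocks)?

Total weighted distance at each candidate:
  Red (3, 9): total = 2167
  Blue (2, 1): total = 2356
  Amber (7, 0): total = 2568
  Green (5, 2): total = 1968
Minimum is at Green with total 1968 blocks.

Green, total 1968 blocks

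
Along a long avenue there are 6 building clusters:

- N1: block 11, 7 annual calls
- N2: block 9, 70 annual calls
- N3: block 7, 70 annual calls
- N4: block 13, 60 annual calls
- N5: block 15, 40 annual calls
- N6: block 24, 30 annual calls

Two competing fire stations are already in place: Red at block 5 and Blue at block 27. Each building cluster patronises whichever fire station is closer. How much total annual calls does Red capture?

247

The indifferent point is the midpoint (5+27)/2 = 16; building clusters left of it (closer to Red at 5) go to Red, those right go to Blue.
  N3 at 7 (w=70) → Red
  N2 at 9 (w=70) → Red
  N1 at 11 (w=7) → Red
  N4 at 13 (w=60) → Red
  N5 at 15 (w=40) → Red
  N6 at 24 (w=30) → Blue
Red captures 247; Blue captures 30.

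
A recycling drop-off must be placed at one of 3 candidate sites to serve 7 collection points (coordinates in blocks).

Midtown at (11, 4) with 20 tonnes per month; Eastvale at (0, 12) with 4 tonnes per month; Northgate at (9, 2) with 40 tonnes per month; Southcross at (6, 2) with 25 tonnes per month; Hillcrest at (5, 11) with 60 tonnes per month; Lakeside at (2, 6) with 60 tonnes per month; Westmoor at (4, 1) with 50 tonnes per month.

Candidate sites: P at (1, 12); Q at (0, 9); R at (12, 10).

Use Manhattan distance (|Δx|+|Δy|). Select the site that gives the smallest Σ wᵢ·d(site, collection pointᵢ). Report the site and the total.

Total weighted distance at each candidate:
  P (1, 12): total = 2879
  Q (0, 9): total = 2617
  R (12, 10): total = 3156
Minimum is at Q with total 2617 blocks.

Q, total 2617 blocks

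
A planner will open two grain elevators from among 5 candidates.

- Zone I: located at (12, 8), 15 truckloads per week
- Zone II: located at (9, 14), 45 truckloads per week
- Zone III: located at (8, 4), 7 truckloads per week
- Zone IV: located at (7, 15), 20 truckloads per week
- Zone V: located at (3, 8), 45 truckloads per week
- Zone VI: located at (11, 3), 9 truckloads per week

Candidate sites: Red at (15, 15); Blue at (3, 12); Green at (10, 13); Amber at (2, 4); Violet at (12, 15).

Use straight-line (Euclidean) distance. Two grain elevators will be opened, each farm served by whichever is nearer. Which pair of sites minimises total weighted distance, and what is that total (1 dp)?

{Green, Amber}, total 525.6

Evaluate every pair (each demand assigned to the nearer of the two):
  {Green, Amber}: total = 525.6
  {Blue, Green}: total = 551.5
  {Amber, Violet}: total = 656.3
  {Blue, Violet}: total = 701.7
  {Red, Green}: total = 758.6
  {Green, Violet}: total = 758.6
  {Blue, Amber}: total = 835.8
  {Red, Blue}: total = 842.4
  {Red, Amber}: total = 857.0
  {Red, Violet}: total = 1050.7
Best pair: {Green, Amber} with total 525.6.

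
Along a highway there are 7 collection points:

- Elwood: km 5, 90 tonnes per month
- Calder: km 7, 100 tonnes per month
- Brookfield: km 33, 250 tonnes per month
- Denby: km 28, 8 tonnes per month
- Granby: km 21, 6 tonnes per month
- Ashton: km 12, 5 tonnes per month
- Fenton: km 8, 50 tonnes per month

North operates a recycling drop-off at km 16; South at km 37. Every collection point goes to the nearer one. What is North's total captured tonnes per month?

The indifferent point is the midpoint (16+37)/2 = 26.5; collection points left of it (closer to North at 16) go to North, those right go to South.
  Elwood at 5 (w=90) → North
  Calder at 7 (w=100) → North
  Fenton at 8 (w=50) → North
  Ashton at 12 (w=5) → North
  Granby at 21 (w=6) → North
  Denby at 28 (w=8) → South
  Brookfield at 33 (w=250) → South
North captures 251; South captures 258.

251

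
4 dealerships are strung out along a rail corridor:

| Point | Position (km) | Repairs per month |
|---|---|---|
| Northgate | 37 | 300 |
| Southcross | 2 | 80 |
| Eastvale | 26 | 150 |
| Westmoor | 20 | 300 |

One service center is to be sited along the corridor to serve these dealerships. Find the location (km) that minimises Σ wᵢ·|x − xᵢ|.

x = 26

For a sum of weighted absolute distances on a line, the optimum is the weighted median (not the mean). Total weight W = 830; half-weight = 415.
Sort by position and accumulate weight:
  km 2 (Southcross, w=80) → cum 80
  km 20 (Westmoor, w=300) → cum 380
  km 26 (Eastvale, w=150) → cum 530  ≥ 415 → median here
  km 37 (Northgate, w=300) → cum 830
Optimal location: km 26.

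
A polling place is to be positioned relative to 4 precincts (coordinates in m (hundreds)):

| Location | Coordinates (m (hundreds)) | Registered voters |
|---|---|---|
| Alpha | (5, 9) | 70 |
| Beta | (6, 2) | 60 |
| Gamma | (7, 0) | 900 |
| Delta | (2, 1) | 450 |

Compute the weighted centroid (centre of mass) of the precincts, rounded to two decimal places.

(5.34, 0.81)

The minimiser of Σwᵢ‖p−pᵢ‖² is the weighted centroid p* = (Σwᵢpᵢ)/(Σwᵢ).
Σwᵢ = 1480.
Σwᵢxᵢ = 70·5 + 60·6 + 900·7 + 450·2 = 7910.
Σwᵢyᵢ = 70·9 + 60·2 + 900·0 + 450·1 = 1200.
x* = 7910/1480 = 5.34, y* = 1200/1480 = 0.81.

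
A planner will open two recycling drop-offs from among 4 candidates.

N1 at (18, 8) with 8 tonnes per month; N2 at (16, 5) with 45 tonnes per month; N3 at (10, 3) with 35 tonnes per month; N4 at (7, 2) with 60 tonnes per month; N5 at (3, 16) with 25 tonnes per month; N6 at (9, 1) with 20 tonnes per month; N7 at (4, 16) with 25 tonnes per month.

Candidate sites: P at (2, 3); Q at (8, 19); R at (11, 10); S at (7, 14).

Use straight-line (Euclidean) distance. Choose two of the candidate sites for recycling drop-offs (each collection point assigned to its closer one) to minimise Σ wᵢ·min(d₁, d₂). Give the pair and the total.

Evaluate every pair (each demand assigned to the nearer of the two):
  {R, S}: total = 1546.9
  {P, R}: total = 1556.0
  {P, S}: total = 1606.5
  {Q, R}: total = 1615.7
  {P, Q}: total = 1757.6
  {Q, S}: total = 2257.1
Best pair: {R, S} with total 1546.9.

{R, S}, total 1546.9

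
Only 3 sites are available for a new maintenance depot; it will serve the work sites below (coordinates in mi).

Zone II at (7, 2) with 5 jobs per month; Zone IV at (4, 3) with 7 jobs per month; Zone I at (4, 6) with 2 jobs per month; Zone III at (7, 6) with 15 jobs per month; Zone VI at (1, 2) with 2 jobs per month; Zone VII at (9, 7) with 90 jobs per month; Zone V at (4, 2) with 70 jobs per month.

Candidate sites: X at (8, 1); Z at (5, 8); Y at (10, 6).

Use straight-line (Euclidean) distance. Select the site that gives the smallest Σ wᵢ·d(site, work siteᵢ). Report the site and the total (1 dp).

Total weighted distance at each candidate:
  X (8, 1): total = 977.9
  Z (5, 8): total = 925.5
  Y (10, 6): total = 780.7
Minimum is at Y with total 780.7 mi.

Y, total 780.7 mi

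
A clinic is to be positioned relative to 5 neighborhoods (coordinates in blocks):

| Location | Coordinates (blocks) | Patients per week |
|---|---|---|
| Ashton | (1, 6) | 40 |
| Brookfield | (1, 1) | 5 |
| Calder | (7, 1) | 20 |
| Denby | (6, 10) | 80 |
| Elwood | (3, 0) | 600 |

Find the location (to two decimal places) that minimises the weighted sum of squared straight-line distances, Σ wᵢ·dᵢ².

(3.31, 1.43)

The minimiser of Σwᵢ‖p−pᵢ‖² is the weighted centroid p* = (Σwᵢpᵢ)/(Σwᵢ).
Σwᵢ = 745.
Σwᵢxᵢ = 40·1 + 5·1 + 20·7 + 80·6 + 600·3 = 2465.
Σwᵢyᵢ = 40·6 + 5·1 + 20·1 + 80·10 + 600·0 = 1065.
x* = 2465/745 = 3.31, y* = 1065/745 = 1.43.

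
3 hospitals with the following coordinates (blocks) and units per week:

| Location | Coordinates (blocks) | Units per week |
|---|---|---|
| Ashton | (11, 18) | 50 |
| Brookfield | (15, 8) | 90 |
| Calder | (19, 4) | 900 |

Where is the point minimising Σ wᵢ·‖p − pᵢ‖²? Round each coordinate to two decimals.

(18.27, 5.02)

The minimiser of Σwᵢ‖p−pᵢ‖² is the weighted centroid p* = (Σwᵢpᵢ)/(Σwᵢ).
Σwᵢ = 1040.
Σwᵢxᵢ = 50·11 + 90·15 + 900·19 = 19000.
Σwᵢyᵢ = 50·18 + 90·8 + 900·4 = 5220.
x* = 19000/1040 = 18.27, y* = 5220/1040 = 5.02.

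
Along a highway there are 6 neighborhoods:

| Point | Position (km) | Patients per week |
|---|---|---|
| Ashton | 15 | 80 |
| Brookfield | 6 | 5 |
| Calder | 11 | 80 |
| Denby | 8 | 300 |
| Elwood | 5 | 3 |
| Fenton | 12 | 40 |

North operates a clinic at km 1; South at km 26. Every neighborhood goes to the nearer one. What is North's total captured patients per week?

The indifferent point is the midpoint (1+26)/2 = 13.5; neighborhoods left of it (closer to North at 1) go to North, those right go to South.
  Elwood at 5 (w=3) → North
  Brookfield at 6 (w=5) → North
  Denby at 8 (w=300) → North
  Calder at 11 (w=80) → North
  Fenton at 12 (w=40) → North
  Ashton at 15 (w=80) → South
North captures 428; South captures 80.

428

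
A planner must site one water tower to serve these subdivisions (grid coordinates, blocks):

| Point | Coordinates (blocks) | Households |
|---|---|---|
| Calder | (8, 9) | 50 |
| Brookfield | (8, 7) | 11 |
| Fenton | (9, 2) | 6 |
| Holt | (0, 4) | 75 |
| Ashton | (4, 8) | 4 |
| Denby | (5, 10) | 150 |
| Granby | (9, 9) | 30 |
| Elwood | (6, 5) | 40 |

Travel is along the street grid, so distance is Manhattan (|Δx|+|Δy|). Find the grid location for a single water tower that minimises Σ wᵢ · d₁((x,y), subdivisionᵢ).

Manhattan distance separates: Σwᵢ(|x−xᵢ|+|y−yᵢ|) = Σwᵢ|x−xᵢ| + Σwᵢ|y−yᵢ|, so x and y are optimised independently as 1-D weighted medians.
Total weight W = 366; half = 183.
x-coordinate, sorted with cumulative weight:
  x=0 (Holt, w=75) cum 75
  x=4 (Ashton, w=4) cum 79
  x=5 (Denby, w=150) cum 229  ← median
  x=6 (Elwood, w=40) cum 269
  x=8 (Calder, w=50) cum 319
  x=8 (Brookfield, w=11) cum 330
  x=9 (Fenton, w=6) cum 336
  x=9 (Granby, w=30) cum 366
⇒ x* = 5
y-coordinate, sorted with cumulative weight:
  y=2 (Fenton, w=6) cum 6
  y=4 (Holt, w=75) cum 81
  y=5 (Elwood, w=40) cum 121
  y=7 (Brookfield, w=11) cum 132
  y=8 (Ashton, w=4) cum 136
  y=9 (Calder, w=50) cum 186  ← median
  y=9 (Granby, w=30) cum 216
  y=10 (Denby, w=150) cum 366
⇒ y* = 9

(5, 9)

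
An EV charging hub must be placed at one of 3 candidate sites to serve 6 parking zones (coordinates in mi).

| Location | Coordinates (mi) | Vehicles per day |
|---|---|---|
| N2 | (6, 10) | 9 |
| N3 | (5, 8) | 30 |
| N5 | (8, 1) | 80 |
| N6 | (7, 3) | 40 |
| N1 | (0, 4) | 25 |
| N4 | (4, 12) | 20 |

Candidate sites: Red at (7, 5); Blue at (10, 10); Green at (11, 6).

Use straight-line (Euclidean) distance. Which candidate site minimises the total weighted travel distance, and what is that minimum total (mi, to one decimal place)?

Total weighted distance at each candidate:
  Red (7, 5): total = 893.0
  Blue (10, 10): total = 1657.8
  Green (11, 6): total = 1377.7
Minimum is at Red with total 893.0 mi.

Red, total 893.0 mi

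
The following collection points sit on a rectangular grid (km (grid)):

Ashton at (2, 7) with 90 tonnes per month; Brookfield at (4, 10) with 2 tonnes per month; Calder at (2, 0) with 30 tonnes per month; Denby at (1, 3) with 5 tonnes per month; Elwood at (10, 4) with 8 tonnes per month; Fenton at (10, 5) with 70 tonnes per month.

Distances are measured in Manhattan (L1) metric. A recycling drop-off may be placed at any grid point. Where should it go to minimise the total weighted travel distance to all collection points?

(2, 5)

Manhattan distance separates: Σwᵢ(|x−xᵢ|+|y−yᵢ|) = Σwᵢ|x−xᵢ| + Σwᵢ|y−yᵢ|, so x and y are optimised independently as 1-D weighted medians.
Total weight W = 205; half = 102.5.
x-coordinate, sorted with cumulative weight:
  x=1 (Denby, w=5) cum 5
  x=2 (Ashton, w=90) cum 95
  x=2 (Calder, w=30) cum 125  ← median
  x=4 (Brookfield, w=2) cum 127
  x=10 (Elwood, w=8) cum 135
  x=10 (Fenton, w=70) cum 205
⇒ x* = 2
y-coordinate, sorted with cumulative weight:
  y=0 (Calder, w=30) cum 30
  y=3 (Denby, w=5) cum 35
  y=4 (Elwood, w=8) cum 43
  y=5 (Fenton, w=70) cum 113  ← median
  y=7 (Ashton, w=90) cum 203
  y=10 (Brookfield, w=2) cum 205
⇒ y* = 5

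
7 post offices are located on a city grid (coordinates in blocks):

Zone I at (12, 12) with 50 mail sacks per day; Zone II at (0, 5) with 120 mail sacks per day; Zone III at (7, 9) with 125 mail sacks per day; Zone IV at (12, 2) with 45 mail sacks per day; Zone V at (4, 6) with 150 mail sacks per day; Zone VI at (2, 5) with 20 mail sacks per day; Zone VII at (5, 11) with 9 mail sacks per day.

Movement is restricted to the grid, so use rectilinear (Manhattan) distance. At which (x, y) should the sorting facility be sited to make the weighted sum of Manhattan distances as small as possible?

Manhattan distance separates: Σwᵢ(|x−xᵢ|+|y−yᵢ|) = Σwᵢ|x−xᵢ| + Σwᵢ|y−yᵢ|, so x and y are optimised independently as 1-D weighted medians.
Total weight W = 519; half = 259.5.
x-coordinate, sorted with cumulative weight:
  x=0 (Zone II, w=120) cum 120
  x=2 (Zone VI, w=20) cum 140
  x=4 (Zone V, w=150) cum 290  ← median
  x=5 (Zone VII, w=9) cum 299
  x=7 (Zone III, w=125) cum 424
  x=12 (Zone I, w=50) cum 474
  x=12 (Zone IV, w=45) cum 519
⇒ x* = 4
y-coordinate, sorted with cumulative weight:
  y=2 (Zone IV, w=45) cum 45
  y=5 (Zone II, w=120) cum 165
  y=5 (Zone VI, w=20) cum 185
  y=6 (Zone V, w=150) cum 335  ← median
  y=9 (Zone III, w=125) cum 460
  y=11 (Zone VII, w=9) cum 469
  y=12 (Zone I, w=50) cum 519
⇒ y* = 6

(4, 6)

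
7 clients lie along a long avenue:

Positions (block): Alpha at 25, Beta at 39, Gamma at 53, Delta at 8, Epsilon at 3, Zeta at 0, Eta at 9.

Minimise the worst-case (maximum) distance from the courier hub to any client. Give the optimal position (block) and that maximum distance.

location 26.5, max distance 26.5

The 1-center on a line is the midpoint of the two extreme points: leftmost at 0, rightmost at 53.
Optimal location = (0 + 53)/2 = 26.5; maximum distance = (53 − 0)/2 = 26.5.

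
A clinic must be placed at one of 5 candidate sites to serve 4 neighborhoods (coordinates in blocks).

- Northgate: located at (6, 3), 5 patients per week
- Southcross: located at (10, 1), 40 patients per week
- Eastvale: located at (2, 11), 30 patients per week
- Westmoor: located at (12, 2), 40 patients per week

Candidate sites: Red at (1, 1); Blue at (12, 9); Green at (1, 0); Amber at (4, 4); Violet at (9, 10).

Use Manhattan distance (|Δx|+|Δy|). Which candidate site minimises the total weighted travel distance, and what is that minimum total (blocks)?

Total weighted distance at each candidate:
  Red (1, 1): total = 1205
  Blue (12, 9): total = 1100
  Green (1, 0): total = 1320
  Amber (4, 4): total = 1045
  Violet (9, 10): total = 1130
Minimum is at Amber with total 1045 blocks.

Amber, total 1045 blocks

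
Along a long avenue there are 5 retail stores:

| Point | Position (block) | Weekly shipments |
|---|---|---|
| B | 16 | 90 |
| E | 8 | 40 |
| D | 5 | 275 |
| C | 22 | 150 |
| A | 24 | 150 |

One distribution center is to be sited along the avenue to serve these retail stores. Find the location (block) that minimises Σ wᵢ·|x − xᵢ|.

x = 16

For a sum of weighted absolute distances on a line, the optimum is the weighted median (not the mean). Total weight W = 705; half-weight = 352.5.
Sort by position and accumulate weight:
  block 5 (D, w=275) → cum 275
  block 8 (E, w=40) → cum 315
  block 16 (B, w=90) → cum 405  ≥ 352.5 → median here
  block 22 (C, w=150) → cum 555
  block 24 (A, w=150) → cum 705
Optimal location: block 16.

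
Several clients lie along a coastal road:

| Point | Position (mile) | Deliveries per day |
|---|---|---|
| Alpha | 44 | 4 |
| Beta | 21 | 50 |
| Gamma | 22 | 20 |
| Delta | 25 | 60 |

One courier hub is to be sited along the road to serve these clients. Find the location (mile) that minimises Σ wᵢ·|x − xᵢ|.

For a sum of weighted absolute distances on a line, the optimum is the weighted median (not the mean). Total weight W = 134; half-weight = 67.
Sort by position and accumulate weight:
  mile 21 (Beta, w=50) → cum 50
  mile 22 (Gamma, w=20) → cum 70  ≥ 67 → median here
  mile 25 (Delta, w=60) → cum 130
  mile 44 (Alpha, w=4) → cum 134
Optimal location: mile 22.

x = 22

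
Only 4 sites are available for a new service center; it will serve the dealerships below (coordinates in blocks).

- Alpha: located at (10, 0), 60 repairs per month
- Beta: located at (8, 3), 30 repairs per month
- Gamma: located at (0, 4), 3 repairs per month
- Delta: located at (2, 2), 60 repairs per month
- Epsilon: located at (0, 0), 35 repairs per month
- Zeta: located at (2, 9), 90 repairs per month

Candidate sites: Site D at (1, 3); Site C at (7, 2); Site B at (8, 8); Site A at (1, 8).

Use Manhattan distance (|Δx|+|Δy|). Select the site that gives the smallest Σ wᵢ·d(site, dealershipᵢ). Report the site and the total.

Site D, total 1826 blocks

Total weighted distance at each candidate:
  Site D (1, 3): total = 1826
  Site C (7, 2): total = 2082
  Site B (8, 8): total = 2696
  Site A (1, 8): total = 2310
Minimum is at Site D with total 1826 blocks.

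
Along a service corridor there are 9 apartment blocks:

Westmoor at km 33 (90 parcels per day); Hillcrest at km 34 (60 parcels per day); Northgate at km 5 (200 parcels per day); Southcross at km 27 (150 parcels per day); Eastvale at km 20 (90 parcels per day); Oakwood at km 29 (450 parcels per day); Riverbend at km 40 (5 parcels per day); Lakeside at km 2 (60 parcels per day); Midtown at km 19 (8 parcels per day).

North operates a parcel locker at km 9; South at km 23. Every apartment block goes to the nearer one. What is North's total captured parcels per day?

The indifferent point is the midpoint (9+23)/2 = 16; apartment blocks left of it (closer to North at 9) go to North, those right go to South.
  Lakeside at 2 (w=60) → North
  Northgate at 5 (w=200) → North
  Midtown at 19 (w=8) → South
  Eastvale at 20 (w=90) → South
  Southcross at 27 (w=150) → South
  Oakwood at 29 (w=450) → South
  Westmoor at 33 (w=90) → South
  Hillcrest at 34 (w=60) → South
  Riverbend at 40 (w=5) → South
North captures 260; South captures 853.

260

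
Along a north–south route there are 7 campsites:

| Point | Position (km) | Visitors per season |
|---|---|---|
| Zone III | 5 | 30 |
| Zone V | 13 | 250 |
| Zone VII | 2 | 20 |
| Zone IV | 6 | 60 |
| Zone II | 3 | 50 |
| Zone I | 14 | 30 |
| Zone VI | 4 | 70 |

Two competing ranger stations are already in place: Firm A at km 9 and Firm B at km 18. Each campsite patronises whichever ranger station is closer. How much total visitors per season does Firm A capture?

The indifferent point is the midpoint (9+18)/2 = 13.5; campsites left of it (closer to Firm A at 9) go to Firm A, those right go to Firm B.
  Zone VII at 2 (w=20) → Firm A
  Zone II at 3 (w=50) → Firm A
  Zone VI at 4 (w=70) → Firm A
  Zone III at 5 (w=30) → Firm A
  Zone IV at 6 (w=60) → Firm A
  Zone V at 13 (w=250) → Firm A
  Zone I at 14 (w=30) → Firm B
Firm A captures 480; Firm B captures 30.

480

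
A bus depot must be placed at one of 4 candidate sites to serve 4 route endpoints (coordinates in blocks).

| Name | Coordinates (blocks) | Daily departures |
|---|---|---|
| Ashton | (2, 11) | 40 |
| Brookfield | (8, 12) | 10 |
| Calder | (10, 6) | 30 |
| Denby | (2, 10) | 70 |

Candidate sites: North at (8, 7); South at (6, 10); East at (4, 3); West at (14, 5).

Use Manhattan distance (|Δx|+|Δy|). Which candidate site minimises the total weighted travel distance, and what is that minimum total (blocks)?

South, total 760 blocks

Total weighted distance at each candidate:
  North (8, 7): total = 1170
  South (6, 10): total = 760
  East (4, 3): total = 1430
  West (14, 5): total = 2190
Minimum is at South with total 760 blocks.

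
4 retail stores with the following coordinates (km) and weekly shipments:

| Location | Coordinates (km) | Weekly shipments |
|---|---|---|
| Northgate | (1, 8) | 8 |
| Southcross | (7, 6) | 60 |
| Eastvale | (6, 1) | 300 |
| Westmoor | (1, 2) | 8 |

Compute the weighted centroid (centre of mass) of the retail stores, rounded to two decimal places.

(5.95, 1.97)

The minimiser of Σwᵢ‖p−pᵢ‖² is the weighted centroid p* = (Σwᵢpᵢ)/(Σwᵢ).
Σwᵢ = 376.
Σwᵢxᵢ = 8·1 + 60·7 + 300·6 + 8·1 = 2236.
Σwᵢyᵢ = 8·8 + 60·6 + 300·1 + 8·2 = 740.
x* = 2236/376 = 5.95, y* = 740/376 = 1.97.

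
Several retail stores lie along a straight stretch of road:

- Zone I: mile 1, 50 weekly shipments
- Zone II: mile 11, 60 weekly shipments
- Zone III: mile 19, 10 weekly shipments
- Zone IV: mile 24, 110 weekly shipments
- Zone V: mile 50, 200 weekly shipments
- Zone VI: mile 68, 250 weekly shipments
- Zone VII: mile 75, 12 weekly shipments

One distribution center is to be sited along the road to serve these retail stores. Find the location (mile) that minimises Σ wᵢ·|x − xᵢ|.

x = 50

For a sum of weighted absolute distances on a line, the optimum is the weighted median (not the mean). Total weight W = 692; half-weight = 346.
Sort by position and accumulate weight:
  mile 1 (Zone I, w=50) → cum 50
  mile 11 (Zone II, w=60) → cum 110
  mile 19 (Zone III, w=10) → cum 120
  mile 24 (Zone IV, w=110) → cum 230
  mile 50 (Zone V, w=200) → cum 430  ≥ 346 → median here
  mile 68 (Zone VI, w=250) → cum 680
  mile 75 (Zone VII, w=12) → cum 692
Optimal location: mile 50.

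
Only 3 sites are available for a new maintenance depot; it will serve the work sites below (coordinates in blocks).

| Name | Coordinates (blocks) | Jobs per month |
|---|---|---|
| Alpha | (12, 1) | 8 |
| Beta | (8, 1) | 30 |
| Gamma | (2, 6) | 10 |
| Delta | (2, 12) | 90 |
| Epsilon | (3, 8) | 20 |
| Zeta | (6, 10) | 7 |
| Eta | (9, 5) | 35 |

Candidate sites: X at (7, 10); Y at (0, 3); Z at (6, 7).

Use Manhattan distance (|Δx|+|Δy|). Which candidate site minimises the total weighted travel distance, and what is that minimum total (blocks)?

Z, total 1472 blocks

Total weighted distance at each candidate:
  X (7, 10): total = 1504
  Y (0, 3): total = 2088
  Z (6, 7): total = 1472
Minimum is at Z with total 1472 blocks.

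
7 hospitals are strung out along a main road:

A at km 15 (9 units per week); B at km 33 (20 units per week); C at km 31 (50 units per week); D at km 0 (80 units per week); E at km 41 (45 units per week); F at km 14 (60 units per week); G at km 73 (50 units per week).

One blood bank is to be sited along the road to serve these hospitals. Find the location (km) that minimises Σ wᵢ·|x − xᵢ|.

For a sum of weighted absolute distances on a line, the optimum is the weighted median (not the mean). Total weight W = 314; half-weight = 157.
Sort by position and accumulate weight:
  km 0 (D, w=80) → cum 80
  km 14 (F, w=60) → cum 140
  km 15 (A, w=9) → cum 149
  km 31 (C, w=50) → cum 199  ≥ 157 → median here
  km 33 (B, w=20) → cum 219
  km 41 (E, w=45) → cum 264
  km 73 (G, w=50) → cum 314
Optimal location: km 31.

x = 31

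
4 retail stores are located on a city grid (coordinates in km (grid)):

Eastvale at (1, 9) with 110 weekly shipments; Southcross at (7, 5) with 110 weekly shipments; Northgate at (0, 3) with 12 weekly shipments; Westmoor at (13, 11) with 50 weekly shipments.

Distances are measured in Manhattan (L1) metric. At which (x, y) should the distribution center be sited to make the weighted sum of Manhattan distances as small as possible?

Manhattan distance separates: Σwᵢ(|x−xᵢ|+|y−yᵢ|) = Σwᵢ|x−xᵢ| + Σwᵢ|y−yᵢ|, so x and y are optimised independently as 1-D weighted medians.
Total weight W = 282; half = 141.
x-coordinate, sorted with cumulative weight:
  x=0 (Northgate, w=12) cum 12
  x=1 (Eastvale, w=110) cum 122
  x=7 (Southcross, w=110) cum 232  ← median
  x=13 (Westmoor, w=50) cum 282
⇒ x* = 7
y-coordinate, sorted with cumulative weight:
  y=3 (Northgate, w=12) cum 12
  y=5 (Southcross, w=110) cum 122
  y=9 (Eastvale, w=110) cum 232  ← median
  y=11 (Westmoor, w=50) cum 282
⇒ y* = 9

(7, 9)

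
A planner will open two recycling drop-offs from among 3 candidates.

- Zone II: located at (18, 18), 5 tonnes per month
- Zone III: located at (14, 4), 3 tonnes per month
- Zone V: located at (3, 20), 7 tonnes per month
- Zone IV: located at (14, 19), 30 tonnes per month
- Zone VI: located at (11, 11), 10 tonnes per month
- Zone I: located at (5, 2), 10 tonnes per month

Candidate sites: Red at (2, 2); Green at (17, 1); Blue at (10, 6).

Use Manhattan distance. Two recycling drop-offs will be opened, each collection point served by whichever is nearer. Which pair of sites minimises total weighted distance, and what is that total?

Evaluate every pair (each demand assigned to the nearer of the two):
  {Red, Blue}: total = 851
  {Green, Blue}: total = 915
  {Red, Green}: total = 1061
Best pair: {Red, Blue} with total 851.

{Red, Blue}, total 851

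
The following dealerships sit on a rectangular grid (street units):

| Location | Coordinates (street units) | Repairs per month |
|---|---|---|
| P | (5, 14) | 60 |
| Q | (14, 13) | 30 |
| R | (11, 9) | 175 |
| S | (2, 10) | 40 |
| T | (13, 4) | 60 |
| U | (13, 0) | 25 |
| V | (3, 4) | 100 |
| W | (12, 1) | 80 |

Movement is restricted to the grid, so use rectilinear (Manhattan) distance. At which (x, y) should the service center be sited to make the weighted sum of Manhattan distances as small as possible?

(11, 9)

Manhattan distance separates: Σwᵢ(|x−xᵢ|+|y−yᵢ|) = Σwᵢ|x−xᵢ| + Σwᵢ|y−yᵢ|, so x and y are optimised independently as 1-D weighted medians.
Total weight W = 570; half = 285.
x-coordinate, sorted with cumulative weight:
  x=2 (S, w=40) cum 40
  x=3 (V, w=100) cum 140
  x=5 (P, w=60) cum 200
  x=11 (R, w=175) cum 375  ← median
  x=12 (W, w=80) cum 455
  x=13 (T, w=60) cum 515
  x=13 (U, w=25) cum 540
  x=14 (Q, w=30) cum 570
⇒ x* = 11
y-coordinate, sorted with cumulative weight:
  y=0 (U, w=25) cum 25
  y=1 (W, w=80) cum 105
  y=4 (T, w=60) cum 165
  y=4 (V, w=100) cum 265
  y=9 (R, w=175) cum 440  ← median
  y=10 (S, w=40) cum 480
  y=13 (Q, w=30) cum 510
  y=14 (P, w=60) cum 570
⇒ y* = 9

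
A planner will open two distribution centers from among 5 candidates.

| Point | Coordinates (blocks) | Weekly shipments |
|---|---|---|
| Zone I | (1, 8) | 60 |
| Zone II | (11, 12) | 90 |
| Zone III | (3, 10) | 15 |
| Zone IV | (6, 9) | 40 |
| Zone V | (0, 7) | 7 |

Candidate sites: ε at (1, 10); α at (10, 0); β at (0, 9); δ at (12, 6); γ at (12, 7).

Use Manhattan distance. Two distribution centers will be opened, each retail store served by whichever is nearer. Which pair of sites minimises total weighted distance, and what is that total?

Evaluate every pair (each demand assigned to the nearer of the two):
  {ε, γ}: total = 958
  {β, γ}: total = 974
  {ε, δ}: total = 1048
  {β, δ}: total = 1064
  {ε, β}: total = 1484
  {ε, α}: total = 1498
  {α, β}: total = 1604
  {α, γ}: total = 1844
  {δ, γ}: total = 1844
  {α, δ}: total = 2056
Best pair: {ε, γ} with total 958.

{ε, γ}, total 958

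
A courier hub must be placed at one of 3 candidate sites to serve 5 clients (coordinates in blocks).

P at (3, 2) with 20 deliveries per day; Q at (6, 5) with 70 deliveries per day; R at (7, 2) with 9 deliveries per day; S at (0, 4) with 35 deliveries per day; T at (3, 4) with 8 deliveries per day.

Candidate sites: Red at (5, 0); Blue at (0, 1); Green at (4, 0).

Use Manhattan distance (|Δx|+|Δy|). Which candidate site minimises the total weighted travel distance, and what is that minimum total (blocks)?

Red, total 899 blocks

Total weighted distance at each candidate:
  Red (5, 0): total = 899
  Blue (0, 1): total = 1005
  Green (4, 0): total = 915
Minimum is at Red with total 899 blocks.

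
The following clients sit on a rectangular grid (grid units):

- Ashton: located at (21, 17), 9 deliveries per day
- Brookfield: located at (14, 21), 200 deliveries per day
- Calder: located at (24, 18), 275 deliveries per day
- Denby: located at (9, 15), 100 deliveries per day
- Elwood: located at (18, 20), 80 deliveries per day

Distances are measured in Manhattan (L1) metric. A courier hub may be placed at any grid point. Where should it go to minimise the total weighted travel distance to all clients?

(18, 18)

Manhattan distance separates: Σwᵢ(|x−xᵢ|+|y−yᵢ|) = Σwᵢ|x−xᵢ| + Σwᵢ|y−yᵢ|, so x and y are optimised independently as 1-D weighted medians.
Total weight W = 664; half = 332.
x-coordinate, sorted with cumulative weight:
  x=9 (Denby, w=100) cum 100
  x=14 (Brookfield, w=200) cum 300
  x=18 (Elwood, w=80) cum 380  ← median
  x=21 (Ashton, w=9) cum 389
  x=24 (Calder, w=275) cum 664
⇒ x* = 18
y-coordinate, sorted with cumulative weight:
  y=15 (Denby, w=100) cum 100
  y=17 (Ashton, w=9) cum 109
  y=18 (Calder, w=275) cum 384  ← median
  y=20 (Elwood, w=80) cum 464
  y=21 (Brookfield, w=200) cum 664
⇒ y* = 18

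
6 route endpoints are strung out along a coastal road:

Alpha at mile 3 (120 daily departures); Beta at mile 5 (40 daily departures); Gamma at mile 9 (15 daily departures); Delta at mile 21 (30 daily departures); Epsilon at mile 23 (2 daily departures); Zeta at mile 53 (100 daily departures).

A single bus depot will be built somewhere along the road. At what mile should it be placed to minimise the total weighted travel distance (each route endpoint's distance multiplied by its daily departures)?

For a sum of weighted absolute distances on a line, the optimum is the weighted median (not the mean). Total weight W = 307; half-weight = 153.5.
Sort by position and accumulate weight:
  mile 3 (Alpha, w=120) → cum 120
  mile 5 (Beta, w=40) → cum 160  ≥ 153.5 → median here
  mile 9 (Gamma, w=15) → cum 175
  mile 21 (Delta, w=30) → cum 205
  mile 23 (Epsilon, w=2) → cum 207
  mile 53 (Zeta, w=100) → cum 307
Optimal location: mile 5.

x = 5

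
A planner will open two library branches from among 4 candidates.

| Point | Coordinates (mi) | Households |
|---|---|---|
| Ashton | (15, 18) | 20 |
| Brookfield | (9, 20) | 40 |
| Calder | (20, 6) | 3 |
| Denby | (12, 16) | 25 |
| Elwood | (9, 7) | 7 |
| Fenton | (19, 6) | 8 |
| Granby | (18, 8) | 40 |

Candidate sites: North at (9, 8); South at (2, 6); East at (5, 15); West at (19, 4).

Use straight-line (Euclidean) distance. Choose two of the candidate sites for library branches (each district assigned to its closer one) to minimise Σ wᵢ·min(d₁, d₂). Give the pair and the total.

Evaluate every pair (each demand assigned to the nearer of the two):
  {East, West}: total = 892.0
  {North, West}: total = 1121.5
  {North, East}: total = 1123.8
  {North, South}: total = 1409.0
  {South, East}: total = 1467.4
  {South, West}: total = 1501.7
Best pair: {East, West} with total 892.0.

{East, West}, total 892.0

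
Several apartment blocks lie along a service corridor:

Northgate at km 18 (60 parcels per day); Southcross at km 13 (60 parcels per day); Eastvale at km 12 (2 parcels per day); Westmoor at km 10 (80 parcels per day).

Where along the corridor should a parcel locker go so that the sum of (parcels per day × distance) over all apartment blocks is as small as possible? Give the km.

For a sum of weighted absolute distances on a line, the optimum is the weighted median (not the mean). Total weight W = 202; half-weight = 101.
Sort by position and accumulate weight:
  km 10 (Westmoor, w=80) → cum 80
  km 12 (Eastvale, w=2) → cum 82
  km 13 (Southcross, w=60) → cum 142  ≥ 101 → median here
  km 18 (Northgate, w=60) → cum 202
Optimal location: km 13.

x = 13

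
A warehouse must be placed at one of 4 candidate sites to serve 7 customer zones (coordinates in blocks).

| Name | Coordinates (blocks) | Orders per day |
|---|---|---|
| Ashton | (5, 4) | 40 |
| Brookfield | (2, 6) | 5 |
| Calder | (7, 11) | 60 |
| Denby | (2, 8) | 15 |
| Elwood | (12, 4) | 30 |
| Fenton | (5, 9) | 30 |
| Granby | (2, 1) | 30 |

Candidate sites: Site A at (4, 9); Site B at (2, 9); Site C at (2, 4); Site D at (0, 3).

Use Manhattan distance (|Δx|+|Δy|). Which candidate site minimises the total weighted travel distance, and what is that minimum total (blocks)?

Site A, total 1330 blocks

Total weighted distance at each candidate:
  Site A (4, 9): total = 1330
  Site B (2, 9): total = 1550
  Site C (2, 4): total = 1540
  Site D (0, 3): total = 2110
Minimum is at Site A with total 1330 blocks.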